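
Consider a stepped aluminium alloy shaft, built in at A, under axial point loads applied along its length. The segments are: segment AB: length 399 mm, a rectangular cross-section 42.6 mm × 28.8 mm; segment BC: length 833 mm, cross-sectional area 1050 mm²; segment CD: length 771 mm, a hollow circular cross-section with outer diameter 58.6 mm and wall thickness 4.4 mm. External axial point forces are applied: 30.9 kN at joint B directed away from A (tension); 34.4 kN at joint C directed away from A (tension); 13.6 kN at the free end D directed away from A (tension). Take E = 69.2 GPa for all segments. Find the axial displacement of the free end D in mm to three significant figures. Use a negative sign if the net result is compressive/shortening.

1.12 mm

Internal axial forces (sectioning from the free end, tension +): N_CD = 13.6 kN, N_BC = 48 kN, N_AB = 78.9 kN.
A_AB = 1227 mm².
A_CD = 749.2 mm².
δ_AB = 78900·399/(1227·69200) = 0.3708 mm
δ_BC = 48000·833/(1050·69200) = 0.5503 mm
δ_CD = 13600·771/(749.2·69200) = 0.2022 mm
δ = Σδ_i = 1.123 mm.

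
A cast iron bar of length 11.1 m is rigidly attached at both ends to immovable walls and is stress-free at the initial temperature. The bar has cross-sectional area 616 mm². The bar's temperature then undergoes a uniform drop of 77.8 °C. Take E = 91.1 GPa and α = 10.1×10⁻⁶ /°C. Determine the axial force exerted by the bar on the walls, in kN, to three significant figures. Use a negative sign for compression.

44.1 kN

Free thermal expansion αLΔT = 10.1e-6 · 11100 · -77.8 = -8.722 mm.
The walls impose strain ε = −(-8.722)/11100 = 7.8578e-04; σ = Eε = 91100 · 7.8578e-04 = 71.58 MPa.
Wall reaction R = σ·A = 71.58·616 = 44100 N = 44.1 kN.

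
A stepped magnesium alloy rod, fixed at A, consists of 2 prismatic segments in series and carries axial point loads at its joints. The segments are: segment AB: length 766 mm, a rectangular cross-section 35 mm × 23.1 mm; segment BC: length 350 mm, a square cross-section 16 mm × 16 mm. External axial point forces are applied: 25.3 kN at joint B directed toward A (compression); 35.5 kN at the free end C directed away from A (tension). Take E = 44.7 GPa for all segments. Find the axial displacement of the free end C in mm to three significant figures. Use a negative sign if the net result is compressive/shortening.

1.30 mm

Internal axial forces (sectioning from the free end, tension +): N_BC = 35.5 kN, N_AB = 10.2 kN.
A_AB = 808.5 mm².
A_BC = 256 mm².
δ_AB = 10200·766/(808.5·44700) = 0.2162 mm
δ_BC = 35500·350/(256·44700) = 1.086 mm
δ = Σδ_i = 1.302 mm.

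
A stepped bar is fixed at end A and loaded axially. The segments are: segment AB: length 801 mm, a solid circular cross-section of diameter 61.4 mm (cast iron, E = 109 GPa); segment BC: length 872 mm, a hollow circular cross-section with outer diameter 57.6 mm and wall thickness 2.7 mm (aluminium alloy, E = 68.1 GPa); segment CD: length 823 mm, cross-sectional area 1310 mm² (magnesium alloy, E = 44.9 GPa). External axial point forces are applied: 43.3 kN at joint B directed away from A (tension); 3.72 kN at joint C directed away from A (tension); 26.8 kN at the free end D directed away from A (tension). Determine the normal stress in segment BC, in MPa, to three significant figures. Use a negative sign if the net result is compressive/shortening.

65.5 MPa

Internal axial forces (sectioning from the free end, tension +): N_CD = 26.8 kN, N_BC = 30.52 kN, N_AB = 73.82 kN.
A_BC = 465.7 mm².
σ_BC = N_BC/A_BC = 30520/465.7 = 65.54 MPa.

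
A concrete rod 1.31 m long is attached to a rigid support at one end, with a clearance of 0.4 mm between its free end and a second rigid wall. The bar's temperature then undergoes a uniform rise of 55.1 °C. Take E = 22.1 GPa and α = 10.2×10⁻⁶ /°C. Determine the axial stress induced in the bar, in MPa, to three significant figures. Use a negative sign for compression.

-5.67 MPa

Free thermal expansion αLΔT = 10.2e-6 · 1310 · 55.1 = 0.7362 mm.
The walls engage after the gap closes; constrained expansion = 0.7362 − 0.4 = 0.3362 mm.
The walls impose strain ε = −(0.3362)/1310 = -2.5668e-04; σ = Eε = 22100 · -2.5668e-04 = -5.673 MPa.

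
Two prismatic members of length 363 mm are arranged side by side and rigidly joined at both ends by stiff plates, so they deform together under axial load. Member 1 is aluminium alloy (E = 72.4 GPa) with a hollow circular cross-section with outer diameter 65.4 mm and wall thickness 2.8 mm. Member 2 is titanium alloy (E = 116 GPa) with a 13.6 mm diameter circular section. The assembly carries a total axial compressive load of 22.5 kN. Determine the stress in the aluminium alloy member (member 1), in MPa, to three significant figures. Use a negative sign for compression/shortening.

-28.7 MPa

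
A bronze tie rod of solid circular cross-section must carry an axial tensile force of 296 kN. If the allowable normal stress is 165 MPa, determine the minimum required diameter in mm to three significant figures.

Required area A ≥ P/σ_allow = 296000/165 = 1794 mm².
For a solid circular section, d ≥ √(4A/π) = 47.79 mm.

47.8 mm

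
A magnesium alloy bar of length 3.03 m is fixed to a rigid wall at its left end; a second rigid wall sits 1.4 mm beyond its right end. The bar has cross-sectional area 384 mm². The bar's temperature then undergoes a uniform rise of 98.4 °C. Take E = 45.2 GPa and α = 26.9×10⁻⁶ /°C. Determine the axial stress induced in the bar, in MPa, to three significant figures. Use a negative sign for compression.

Free thermal expansion αLΔT = 26.9e-6 · 3030 · 98.4 = 8.02 mm.
The walls engage after the gap closes; constrained expansion = 8.02 − 1.4 = 6.62 mm.
The walls impose strain ε = −(6.62)/3030 = -2.1849e-03; σ = Eε = 45200 · -2.1849e-03 = -98.76 MPa.

-98.8 MPa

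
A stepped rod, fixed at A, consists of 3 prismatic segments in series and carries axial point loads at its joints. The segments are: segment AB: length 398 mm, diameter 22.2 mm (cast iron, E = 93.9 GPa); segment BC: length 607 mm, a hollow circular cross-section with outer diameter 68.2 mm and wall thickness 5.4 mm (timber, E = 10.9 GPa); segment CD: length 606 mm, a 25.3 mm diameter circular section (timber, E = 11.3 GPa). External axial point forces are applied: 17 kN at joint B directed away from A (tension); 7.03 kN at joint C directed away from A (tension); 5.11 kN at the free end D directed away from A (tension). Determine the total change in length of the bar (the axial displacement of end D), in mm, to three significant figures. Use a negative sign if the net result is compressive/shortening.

1.50 mm

Internal axial forces (sectioning from the free end, tension +): N_CD = 5.11 kN, N_BC = 12.14 kN, N_AB = 29.14 kN.
A_AB = 387.1 mm².
A_BC = 1065 mm².
A_CD = 502.7 mm².
δ_AB = 29140·398/(387.1·93900) = 0.3191 mm
δ_BC = 12140·607/(1065·10900) = 0.6346 mm
δ_CD = 5110·606/(502.7·11300) = 0.5451 mm
δ = Σδ_i = 1.499 mm.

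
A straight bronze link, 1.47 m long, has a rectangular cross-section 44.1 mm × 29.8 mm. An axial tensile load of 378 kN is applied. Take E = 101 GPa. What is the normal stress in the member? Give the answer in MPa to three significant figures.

A = 1314 mm².
σ = N/A = 378000/1314 = 287.6 MPa.

288 MPa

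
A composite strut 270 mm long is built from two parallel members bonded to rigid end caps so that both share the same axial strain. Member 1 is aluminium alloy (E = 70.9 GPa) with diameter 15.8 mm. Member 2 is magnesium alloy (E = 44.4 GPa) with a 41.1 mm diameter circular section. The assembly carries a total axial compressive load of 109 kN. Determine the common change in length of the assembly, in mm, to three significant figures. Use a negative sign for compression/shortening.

-0.404 mm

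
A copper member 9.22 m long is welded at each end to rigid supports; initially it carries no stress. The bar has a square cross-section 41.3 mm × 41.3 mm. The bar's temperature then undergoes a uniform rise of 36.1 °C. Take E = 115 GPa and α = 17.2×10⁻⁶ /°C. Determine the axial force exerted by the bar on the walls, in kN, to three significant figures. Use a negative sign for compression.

-122 kN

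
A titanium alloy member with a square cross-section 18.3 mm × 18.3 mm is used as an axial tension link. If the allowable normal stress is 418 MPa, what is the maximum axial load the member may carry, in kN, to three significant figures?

A = 334.9 mm².
P_max = σ_allow · A = 418 · 334.9 = 140000 N = 140 kN.

140 kN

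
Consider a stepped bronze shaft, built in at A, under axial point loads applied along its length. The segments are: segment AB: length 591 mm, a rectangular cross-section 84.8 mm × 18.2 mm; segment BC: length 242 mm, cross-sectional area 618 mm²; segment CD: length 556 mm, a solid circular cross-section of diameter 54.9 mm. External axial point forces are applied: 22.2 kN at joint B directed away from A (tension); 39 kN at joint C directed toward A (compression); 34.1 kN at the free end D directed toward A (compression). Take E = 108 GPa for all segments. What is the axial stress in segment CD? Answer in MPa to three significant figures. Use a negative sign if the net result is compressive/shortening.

-14.4 MPa

Internal axial forces (sectioning from the free end, tension +): N_CD = -34.1 kN, N_BC = -73.1 kN, N_AB = -50.9 kN.
A_CD = 2367 mm².
σ_CD = N_CD/A_CD = -34100/2367 = -14.41 MPa.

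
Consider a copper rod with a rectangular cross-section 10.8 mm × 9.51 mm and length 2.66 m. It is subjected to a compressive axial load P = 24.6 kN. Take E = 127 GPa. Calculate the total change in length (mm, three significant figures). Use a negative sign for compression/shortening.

-5.02 mm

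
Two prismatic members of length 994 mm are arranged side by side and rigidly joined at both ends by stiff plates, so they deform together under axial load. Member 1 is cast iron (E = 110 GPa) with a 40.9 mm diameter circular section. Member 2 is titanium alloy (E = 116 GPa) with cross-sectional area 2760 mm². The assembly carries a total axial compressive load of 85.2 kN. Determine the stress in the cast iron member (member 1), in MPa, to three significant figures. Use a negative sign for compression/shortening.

-20.2 MPa

A_1 = 1314 mm².
Equal strain + equilibrium ⇒ each member carries load in proportion to AE: A₁E₁ = 144500000 N, A₂E₂ = 320200000 N, ΣAE = 464700000 N.
σ₁ = P·E₁/ΣAE = -85200·110000/464700000 = -20.17 MPa.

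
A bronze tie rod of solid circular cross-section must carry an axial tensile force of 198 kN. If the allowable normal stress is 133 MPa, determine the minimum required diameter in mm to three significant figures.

43.5 mm

Required area A ≥ P/σ_allow = 198000/133 = 1489 mm².
For a solid circular section, d ≥ √(4A/π) = 43.54 mm.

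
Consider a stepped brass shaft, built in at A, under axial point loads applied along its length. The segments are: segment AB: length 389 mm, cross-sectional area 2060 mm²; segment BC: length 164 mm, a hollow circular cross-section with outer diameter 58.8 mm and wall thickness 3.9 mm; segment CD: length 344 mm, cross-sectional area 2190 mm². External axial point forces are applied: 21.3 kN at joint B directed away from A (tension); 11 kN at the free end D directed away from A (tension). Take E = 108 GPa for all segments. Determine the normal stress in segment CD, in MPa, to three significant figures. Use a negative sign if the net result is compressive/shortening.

5.02 MPa

Internal axial forces (sectioning from the free end, tension +): N_CD = 11 kN, N_BC = 11 kN, N_AB = 32.3 kN.
σ_CD = N_CD/A_CD = 11000/2190 = 5.023 MPa.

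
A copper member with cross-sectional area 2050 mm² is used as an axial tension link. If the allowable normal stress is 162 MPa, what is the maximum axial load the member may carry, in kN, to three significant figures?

332 kN

P_max = σ_allow · A = 162 · 2050 = 332100 N = 332.1 kN.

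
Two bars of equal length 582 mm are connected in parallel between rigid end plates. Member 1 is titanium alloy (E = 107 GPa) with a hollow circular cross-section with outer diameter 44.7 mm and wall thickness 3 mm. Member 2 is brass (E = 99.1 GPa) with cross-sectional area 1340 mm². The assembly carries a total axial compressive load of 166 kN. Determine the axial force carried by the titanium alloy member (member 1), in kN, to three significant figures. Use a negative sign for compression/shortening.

-39.9 kN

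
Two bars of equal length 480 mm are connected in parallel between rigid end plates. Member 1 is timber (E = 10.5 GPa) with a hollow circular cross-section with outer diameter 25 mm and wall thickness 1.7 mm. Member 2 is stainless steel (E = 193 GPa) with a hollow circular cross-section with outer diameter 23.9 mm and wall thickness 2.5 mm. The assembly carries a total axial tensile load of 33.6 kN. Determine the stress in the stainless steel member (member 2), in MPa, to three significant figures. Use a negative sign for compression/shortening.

A_1 = 124.4 mm².
A_2 = 168.1 mm².
Equal strain + equilibrium ⇒ each member carries load in proportion to AE: A₁E₁ = 1307000 N, A₂E₂ = 32440000 N, ΣAE = 33750000 N.
σ₂ = P·E₂/ΣAE = 33600·193000/33750000 = 192.2 MPa.

192 MPa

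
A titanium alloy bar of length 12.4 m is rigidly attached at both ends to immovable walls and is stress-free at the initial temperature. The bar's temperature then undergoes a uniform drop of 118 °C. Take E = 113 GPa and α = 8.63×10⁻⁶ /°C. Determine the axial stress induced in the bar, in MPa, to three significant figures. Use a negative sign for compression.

115 MPa

Free thermal expansion αLΔT = 8.63e-6 · 12400 · -118 = -12.63 mm.
The walls impose strain ε = −(-12.63)/12400 = 1.0183e-03; σ = Eε = 113000 · 1.0183e-03 = 115.1 MPa.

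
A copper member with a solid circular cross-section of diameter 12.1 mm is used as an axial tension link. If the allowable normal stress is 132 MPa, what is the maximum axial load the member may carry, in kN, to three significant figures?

A = 115 mm².
P_max = σ_allow · A = 132 · 115 = 15180 N = 15.18 kN.

15.2 kN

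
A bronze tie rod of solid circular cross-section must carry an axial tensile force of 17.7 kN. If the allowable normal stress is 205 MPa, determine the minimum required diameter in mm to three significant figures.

10.5 mm

Required area A ≥ P/σ_allow = 17700/205 = 86.34 mm².
For a solid circular section, d ≥ √(4A/π) = 10.48 mm.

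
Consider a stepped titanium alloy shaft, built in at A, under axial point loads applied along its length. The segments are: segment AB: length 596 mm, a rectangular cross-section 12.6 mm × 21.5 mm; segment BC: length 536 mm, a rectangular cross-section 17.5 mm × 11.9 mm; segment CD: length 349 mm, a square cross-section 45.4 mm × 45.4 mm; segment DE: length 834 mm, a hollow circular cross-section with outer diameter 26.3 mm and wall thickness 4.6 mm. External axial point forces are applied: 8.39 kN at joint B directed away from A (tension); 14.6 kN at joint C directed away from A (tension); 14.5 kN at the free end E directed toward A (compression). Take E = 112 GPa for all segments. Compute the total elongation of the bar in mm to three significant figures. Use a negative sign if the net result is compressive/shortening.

-0.197 mm

Internal axial forces (sectioning from the free end, tension +): N_DE = -14.5 kN, N_CD = -14.5 kN, N_BC = 0.1 kN, N_AB = 8.49 kN.
A_AB = 270.9 mm².
A_BC = 208.2 mm².
A_CD = 2061 mm².
A_DE = 313.6 mm².
δ_AB = 8490·596/(270.9·112000) = 0.1668 mm
δ_BC = 100·536/(208.2·112000) = 0.002298 mm
δ_CD = -14500·349/(2061·112000) = -0.02192 mm
δ_DE = -14500·834/(313.6·112000) = -0.3443 mm
δ = Σδ_i = -0.1972 mm.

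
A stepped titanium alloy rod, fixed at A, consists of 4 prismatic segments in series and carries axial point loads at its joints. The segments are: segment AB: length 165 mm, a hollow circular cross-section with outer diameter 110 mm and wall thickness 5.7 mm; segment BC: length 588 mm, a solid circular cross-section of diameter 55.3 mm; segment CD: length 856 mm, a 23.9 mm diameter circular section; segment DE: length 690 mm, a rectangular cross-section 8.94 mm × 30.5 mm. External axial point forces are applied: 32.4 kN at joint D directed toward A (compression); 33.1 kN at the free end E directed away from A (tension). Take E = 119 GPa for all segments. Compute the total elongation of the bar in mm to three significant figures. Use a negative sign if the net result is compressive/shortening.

0.717 mm

Internal axial forces (sectioning from the free end, tension +): N_DE = 33.1 kN, N_CD = 0.7 kN, N_BC = 0.7 kN, N_AB = 0.7 kN.
A_AB = 1868 mm².
A_BC = 2402 mm².
A_CD = 448.6 mm².
A_DE = 272.7 mm².
δ_AB = 700·165/(1868·119000) = 0.0005197 mm
δ_BC = 700·588/(2402·119000) = 0.00144 mm
δ_CD = 700·856/(448.6·119000) = 0.01122 mm
δ_DE = 33100·690/(272.7·119000) = 0.7039 mm
δ = Σδ_i = 0.7171 mm.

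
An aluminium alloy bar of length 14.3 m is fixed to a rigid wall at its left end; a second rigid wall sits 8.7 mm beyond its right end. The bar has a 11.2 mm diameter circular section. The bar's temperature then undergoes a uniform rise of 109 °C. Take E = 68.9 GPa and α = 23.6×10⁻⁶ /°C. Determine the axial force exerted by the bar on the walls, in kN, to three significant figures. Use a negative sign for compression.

-13.3 kN

Free thermal expansion αLΔT = 23.6e-6 · 14300 · 109 = 36.79 mm.
The walls engage after the gap closes; constrained expansion = 36.79 − 8.7 = 28.09 mm.
The walls impose strain ε = −(28.09)/14300 = -1.9640e-03; σ = Eε = 68900 · -1.9640e-03 = -135.3 MPa.
Wall reaction R = σ·A = -135.3·98.52 = -13330 N = -13.33 kN.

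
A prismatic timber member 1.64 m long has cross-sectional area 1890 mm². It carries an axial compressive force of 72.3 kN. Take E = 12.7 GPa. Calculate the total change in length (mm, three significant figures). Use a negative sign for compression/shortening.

-4.94 mm

δ_mech = NL/(AE) = -72300·1640/(1890·12700) = -4.94 mm.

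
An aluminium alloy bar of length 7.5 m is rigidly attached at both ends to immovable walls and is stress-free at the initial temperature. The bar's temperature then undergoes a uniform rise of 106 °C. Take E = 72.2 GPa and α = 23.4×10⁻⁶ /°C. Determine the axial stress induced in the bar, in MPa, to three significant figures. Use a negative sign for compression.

-179 MPa

Free thermal expansion αLΔT = 23.4e-6 · 7500 · 106 = 18.6 mm.
The walls impose strain ε = −(18.6)/7500 = -2.4804e-03; σ = Eε = 72200 · -2.4804e-03 = -179.1 MPa.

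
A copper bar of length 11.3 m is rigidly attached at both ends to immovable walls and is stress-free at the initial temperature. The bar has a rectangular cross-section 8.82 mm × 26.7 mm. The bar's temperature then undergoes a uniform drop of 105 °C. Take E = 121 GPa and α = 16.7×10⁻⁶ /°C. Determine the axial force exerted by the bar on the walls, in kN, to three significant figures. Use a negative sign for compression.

Free thermal expansion αLΔT = 16.7e-6 · 11300 · -105 = -19.81 mm.
The walls impose strain ε = −(-19.81)/11300 = 1.7535e-03; σ = Eε = 121000 · 1.7535e-03 = 212.2 MPa.
Wall reaction R = σ·A = 212.2·235.5 = 49970 N = 49.97 kN.

50.0 kN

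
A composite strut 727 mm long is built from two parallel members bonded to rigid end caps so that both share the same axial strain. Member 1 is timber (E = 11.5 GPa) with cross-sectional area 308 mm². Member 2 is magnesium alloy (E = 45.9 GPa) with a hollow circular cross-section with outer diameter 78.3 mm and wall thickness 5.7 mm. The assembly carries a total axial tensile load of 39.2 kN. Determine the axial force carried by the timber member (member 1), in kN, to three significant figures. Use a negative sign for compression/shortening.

A_2 = 1300 mm².
Equal strain + equilibrium ⇒ each member carries load in proportion to AE: A₁E₁ = 3542000 N, A₂E₂ = 59670000 N, ΣAE = 63210000 N.
F₁ = P·A₁E₁/ΣAE = 39200·3542000/63210000 = 2196 N.

2.20 kN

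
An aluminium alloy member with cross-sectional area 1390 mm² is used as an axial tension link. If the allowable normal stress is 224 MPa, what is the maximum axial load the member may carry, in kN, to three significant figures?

P_max = σ_allow · A = 224 · 1390 = 311400 N = 311.4 kN.

311 kN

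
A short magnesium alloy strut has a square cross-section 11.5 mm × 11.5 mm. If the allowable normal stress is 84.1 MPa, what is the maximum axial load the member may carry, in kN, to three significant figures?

A = 132.2 mm².
P_max = σ_allow · A = 84.1 · 132.2 = 11120 N = 11.12 kN.

11.1 kN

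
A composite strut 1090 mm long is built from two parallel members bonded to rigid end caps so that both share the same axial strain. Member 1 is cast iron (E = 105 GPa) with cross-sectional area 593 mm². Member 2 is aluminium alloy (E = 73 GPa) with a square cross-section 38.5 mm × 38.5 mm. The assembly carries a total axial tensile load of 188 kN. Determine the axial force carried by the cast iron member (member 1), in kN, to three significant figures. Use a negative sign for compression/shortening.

68.7 kN

A_2 = 1482 mm².
Equal strain + equilibrium ⇒ each member carries load in proportion to AE: A₁E₁ = 62260000 N, A₂E₂ = 108200000 N, ΣAE = 170500000 N.
F₁ = P·A₁E₁/ΣAE = 188000·62260000/170500000 = 68670 N.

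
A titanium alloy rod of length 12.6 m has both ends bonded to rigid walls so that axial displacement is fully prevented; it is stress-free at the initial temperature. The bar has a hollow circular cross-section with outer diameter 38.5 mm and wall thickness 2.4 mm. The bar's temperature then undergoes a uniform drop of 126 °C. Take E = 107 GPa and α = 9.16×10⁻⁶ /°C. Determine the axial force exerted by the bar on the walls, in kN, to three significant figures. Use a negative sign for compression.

Free thermal expansion αLΔT = 9.16e-6 · 12600 · -126 = -14.54 mm.
The walls impose strain ε = −(-14.54)/12600 = 1.1542e-03; σ = Eε = 107000 · 1.1542e-03 = 123.5 MPa.
Wall reaction R = σ·A = 123.5·272.2 = 33610 N = 33.61 kN.

33.6 kN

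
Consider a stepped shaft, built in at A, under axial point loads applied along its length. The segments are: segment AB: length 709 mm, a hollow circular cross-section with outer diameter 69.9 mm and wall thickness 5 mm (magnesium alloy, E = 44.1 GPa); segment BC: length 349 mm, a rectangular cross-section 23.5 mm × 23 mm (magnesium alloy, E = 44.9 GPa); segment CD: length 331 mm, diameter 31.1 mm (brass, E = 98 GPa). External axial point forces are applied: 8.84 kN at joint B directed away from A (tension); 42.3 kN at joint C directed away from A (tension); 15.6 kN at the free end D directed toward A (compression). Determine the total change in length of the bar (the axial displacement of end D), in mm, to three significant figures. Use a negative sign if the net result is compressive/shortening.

0.875 mm

Internal axial forces (sectioning from the free end, tension +): N_CD = -15.6 kN, N_BC = 26.7 kN, N_AB = 35.54 kN.
A_AB = 1019 mm².
A_BC = 540.5 mm².
A_CD = 759.6 mm².
δ_AB = 35540·709/(1019·44100) = 0.5605 mm
δ_BC = 26700·349/(540.5·44900) = 0.384 mm
δ_CD = -15600·331/(759.6·98000) = -0.06936 mm
δ = Σδ_i = 0.8751 mm.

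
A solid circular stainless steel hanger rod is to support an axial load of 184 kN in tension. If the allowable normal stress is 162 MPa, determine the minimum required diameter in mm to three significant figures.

Required area A ≥ P/σ_allow = 184000/162 = 1136 mm².
For a solid circular section, d ≥ √(4A/π) = 38.03 mm.

38.0 mm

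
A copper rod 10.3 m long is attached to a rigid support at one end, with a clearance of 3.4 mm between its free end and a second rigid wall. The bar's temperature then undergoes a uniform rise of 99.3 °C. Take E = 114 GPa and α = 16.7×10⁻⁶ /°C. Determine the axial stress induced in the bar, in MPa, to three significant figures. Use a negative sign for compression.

Free thermal expansion αLΔT = 16.7e-6 · 10300 · 99.3 = 17.08 mm.
The walls engage after the gap closes; constrained expansion = 17.08 − 3.4 = 13.68 mm.
The walls impose strain ε = −(13.68)/10300 = -1.3282e-03; σ = Eε = 114000 · -1.3282e-03 = -151.4 MPa.

-151 MPa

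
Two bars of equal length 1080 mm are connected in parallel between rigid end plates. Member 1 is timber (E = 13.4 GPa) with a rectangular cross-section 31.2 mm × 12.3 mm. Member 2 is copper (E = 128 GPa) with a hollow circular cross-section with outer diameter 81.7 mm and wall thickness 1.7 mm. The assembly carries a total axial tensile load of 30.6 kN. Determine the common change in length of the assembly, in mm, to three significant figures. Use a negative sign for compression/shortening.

0.552 mm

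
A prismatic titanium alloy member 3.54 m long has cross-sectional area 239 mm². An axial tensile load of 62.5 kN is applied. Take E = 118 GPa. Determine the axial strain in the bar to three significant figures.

σ = N/A = 261.5 MPa; ε = σ/E = 261.5/118000 = 2.216e-03.

0.00222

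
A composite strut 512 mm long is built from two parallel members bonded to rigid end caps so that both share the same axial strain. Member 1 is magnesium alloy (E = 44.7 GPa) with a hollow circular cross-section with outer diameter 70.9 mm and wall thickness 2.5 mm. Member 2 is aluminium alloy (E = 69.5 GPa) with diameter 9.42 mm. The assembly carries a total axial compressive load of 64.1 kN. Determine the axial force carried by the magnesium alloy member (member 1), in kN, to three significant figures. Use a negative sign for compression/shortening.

-53.3 kN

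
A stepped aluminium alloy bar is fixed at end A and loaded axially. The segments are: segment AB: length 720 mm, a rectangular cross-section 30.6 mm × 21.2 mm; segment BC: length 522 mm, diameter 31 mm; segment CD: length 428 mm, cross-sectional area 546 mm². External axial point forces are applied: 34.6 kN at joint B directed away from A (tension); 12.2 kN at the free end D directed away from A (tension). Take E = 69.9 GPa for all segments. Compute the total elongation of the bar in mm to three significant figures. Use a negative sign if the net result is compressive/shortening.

Internal axial forces (sectioning from the free end, tension +): N_CD = 12.2 kN, N_BC = 12.2 kN, N_AB = 46.8 kN.
A_AB = 648.7 mm².
A_BC = 754.8 mm².
δ_AB = 46800·720/(648.7·69900) = 0.7431 mm
δ_BC = 12200·522/(754.8·69900) = 0.1207 mm
δ_CD = 12200·428/(546·69900) = 0.1368 mm
δ = Σδ_i = 1.001 mm.

1.00 mm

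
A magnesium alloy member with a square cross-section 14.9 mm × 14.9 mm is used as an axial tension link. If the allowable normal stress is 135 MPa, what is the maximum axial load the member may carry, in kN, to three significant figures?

A = 222 mm².
P_max = σ_allow · A = 135 · 222 = 29970 N = 29.97 kN.

30.0 kN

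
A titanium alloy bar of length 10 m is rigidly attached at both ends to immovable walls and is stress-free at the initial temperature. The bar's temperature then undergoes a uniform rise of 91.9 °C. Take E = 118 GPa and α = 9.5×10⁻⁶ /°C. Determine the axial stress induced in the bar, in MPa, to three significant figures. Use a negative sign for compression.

-103 MPa

Free thermal expansion αLΔT = 9.5e-6 · 10000 · 91.9 = 8.73 mm.
The walls impose strain ε = −(8.73)/10000 = -8.7305e-04; σ = Eε = 118000 · -8.7305e-04 = -103 MPa.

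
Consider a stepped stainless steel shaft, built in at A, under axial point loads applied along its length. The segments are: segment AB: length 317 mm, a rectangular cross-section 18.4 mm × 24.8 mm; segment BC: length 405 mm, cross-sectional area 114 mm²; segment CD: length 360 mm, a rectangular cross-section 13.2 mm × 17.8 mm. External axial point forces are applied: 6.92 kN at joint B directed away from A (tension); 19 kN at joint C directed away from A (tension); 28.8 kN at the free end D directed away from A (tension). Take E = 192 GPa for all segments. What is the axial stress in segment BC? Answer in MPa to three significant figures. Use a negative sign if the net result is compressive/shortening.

Internal axial forces (sectioning from the free end, tension +): N_CD = 28.8 kN, N_BC = 47.8 kN, N_AB = 54.72 kN.
σ_BC = N_BC/A_BC = 47800/114 = 419.3 MPa.

419 MPa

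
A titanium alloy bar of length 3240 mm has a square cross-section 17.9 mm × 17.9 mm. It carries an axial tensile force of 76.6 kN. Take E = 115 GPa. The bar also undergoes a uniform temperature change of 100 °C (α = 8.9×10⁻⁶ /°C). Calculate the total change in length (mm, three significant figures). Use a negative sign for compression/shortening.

9.62 mm

A = 320.4 mm².
δ_mech = NL/(AE) = 76600·3240/(320.4·115000) = 6.736 mm.
δ_thermal = αLΔT = 8.9e-6·3240·100 = 2.884 mm.
δ = δ_mech + δ_thermal = 9.619 mm.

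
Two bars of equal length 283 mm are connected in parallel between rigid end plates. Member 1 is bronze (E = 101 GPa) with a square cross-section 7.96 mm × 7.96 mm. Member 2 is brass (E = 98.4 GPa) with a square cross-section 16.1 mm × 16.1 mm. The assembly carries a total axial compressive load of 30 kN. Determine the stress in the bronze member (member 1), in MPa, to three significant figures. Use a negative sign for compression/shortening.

A_1 = 63.36 mm².
A_2 = 259.2 mm².
Equal strain + equilibrium ⇒ each member carries load in proportion to AE: A₁E₁ = 6400000 N, A₂E₂ = 25510000 N, ΣAE = 31910000 N.
σ₁ = P·E₁/ΣAE = -30000·101000/31910000 = -94.97 MPa.

-95.0 MPa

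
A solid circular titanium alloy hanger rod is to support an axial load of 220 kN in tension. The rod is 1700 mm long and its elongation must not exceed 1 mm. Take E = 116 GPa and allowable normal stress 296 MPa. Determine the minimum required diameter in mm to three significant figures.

Required area A ≥ P/σ_allow = 220000/296 = 743.2 mm².
For a solid circular section, d ≥ √(4A/π) = 30.76 mm.
Elongation limit: A ≥ PL/(Eδ_allow) = 220000·1700/(116000·1) = 3224 mm² ⇒ d ≥ 64.07 mm.
The elongation limit governs.

64.1 mm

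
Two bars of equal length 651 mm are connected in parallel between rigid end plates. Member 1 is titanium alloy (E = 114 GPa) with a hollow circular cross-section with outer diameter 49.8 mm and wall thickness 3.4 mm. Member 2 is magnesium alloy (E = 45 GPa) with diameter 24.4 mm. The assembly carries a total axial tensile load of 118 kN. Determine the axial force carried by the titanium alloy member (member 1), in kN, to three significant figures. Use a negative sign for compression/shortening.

86.0 kN

A_1 = 495.6 mm².
A_2 = 467.6 mm².
Equal strain + equilibrium ⇒ each member carries load in proportion to AE: A₁E₁ = 56500000 N, A₂E₂ = 21040000 N, ΣAE = 77540000 N.
F₁ = P·A₁E₁/ΣAE = 118000·56500000/77540000 = 85980 N.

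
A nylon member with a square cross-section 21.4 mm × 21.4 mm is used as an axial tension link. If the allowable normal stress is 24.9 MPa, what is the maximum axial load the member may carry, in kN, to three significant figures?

A = 458 mm².
P_max = σ_allow · A = 24.9 · 458 = 11400 N = 11.4 kN.

11.4 kN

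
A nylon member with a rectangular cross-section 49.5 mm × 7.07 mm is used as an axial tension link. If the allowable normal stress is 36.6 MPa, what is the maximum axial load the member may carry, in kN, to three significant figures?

A = 350 mm².
P_max = σ_allow · A = 36.6 · 350 = 12810 N = 12.81 kN.

12.8 kN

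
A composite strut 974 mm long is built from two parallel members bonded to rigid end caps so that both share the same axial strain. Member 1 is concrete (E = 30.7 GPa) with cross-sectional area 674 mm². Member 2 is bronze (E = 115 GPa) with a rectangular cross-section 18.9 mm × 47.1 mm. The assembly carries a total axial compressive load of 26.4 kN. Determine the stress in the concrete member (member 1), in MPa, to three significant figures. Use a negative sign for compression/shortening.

A_2 = 890.2 mm².
Equal strain + equilibrium ⇒ each member carries load in proportion to AE: A₁E₁ = 20690000 N, A₂E₂ = 102400000 N, ΣAE = 123100000 N.
σ₁ = P·E₁/ΣAE = -26400·30700/123100000 = -6.586 MPa.

-6.59 MPa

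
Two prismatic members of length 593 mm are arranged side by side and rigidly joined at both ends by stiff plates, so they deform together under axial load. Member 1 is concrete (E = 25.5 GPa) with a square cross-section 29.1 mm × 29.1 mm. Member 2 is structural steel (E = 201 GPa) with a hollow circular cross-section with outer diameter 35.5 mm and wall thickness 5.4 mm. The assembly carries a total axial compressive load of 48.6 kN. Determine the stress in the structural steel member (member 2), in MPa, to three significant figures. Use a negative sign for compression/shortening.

-78.6 MPa

A_1 = 846.8 mm².
A_2 = 510.6 mm².
Equal strain + equilibrium ⇒ each member carries load in proportion to AE: A₁E₁ = 21590000 N, A₂E₂ = 102600000 N, ΣAE = 124200000 N.
σ₂ = P·E₂/ΣAE = -48600·201000/124200000 = -78.63 MPa.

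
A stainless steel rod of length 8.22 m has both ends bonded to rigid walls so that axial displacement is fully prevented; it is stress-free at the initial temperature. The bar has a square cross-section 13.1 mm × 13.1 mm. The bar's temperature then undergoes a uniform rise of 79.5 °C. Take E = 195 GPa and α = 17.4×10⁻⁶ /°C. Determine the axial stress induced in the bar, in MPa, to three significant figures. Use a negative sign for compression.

Free thermal expansion αLΔT = 17.4e-6 · 8220 · 79.5 = 11.37 mm.
The walls impose strain ε = −(11.37)/8220 = -1.3833e-03; σ = Eε = 195000 · -1.3833e-03 = -269.7 MPa.

-270 MPa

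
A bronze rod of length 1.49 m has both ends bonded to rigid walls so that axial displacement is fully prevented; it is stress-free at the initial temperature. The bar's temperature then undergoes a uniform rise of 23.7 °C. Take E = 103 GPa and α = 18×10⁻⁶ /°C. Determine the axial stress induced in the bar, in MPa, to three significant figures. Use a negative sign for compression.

-43.9 MPa

Free thermal expansion αLΔT = 18e-6 · 1490 · 23.7 = 0.6356 mm.
The walls impose strain ε = −(0.6356)/1490 = -4.2660e-04; σ = Eε = 103000 · -4.2660e-04 = -43.94 MPa.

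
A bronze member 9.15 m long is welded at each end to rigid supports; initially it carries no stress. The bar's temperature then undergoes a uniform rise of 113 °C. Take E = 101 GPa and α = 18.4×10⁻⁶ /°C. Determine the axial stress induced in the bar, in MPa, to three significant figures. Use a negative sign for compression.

-210 MPa

Free thermal expansion αLΔT = 18.4e-6 · 9150 · 113 = 19.02 mm.
The walls impose strain ε = −(19.02)/9150 = -2.0792e-03; σ = Eε = 101000 · -2.0792e-03 = -210 MPa.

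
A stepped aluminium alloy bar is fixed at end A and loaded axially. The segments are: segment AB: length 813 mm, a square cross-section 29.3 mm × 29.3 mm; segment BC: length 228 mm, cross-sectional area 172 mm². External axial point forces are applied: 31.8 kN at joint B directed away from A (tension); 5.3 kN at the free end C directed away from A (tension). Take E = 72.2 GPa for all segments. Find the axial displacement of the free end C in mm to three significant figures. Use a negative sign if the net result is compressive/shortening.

0.584 mm

Internal axial forces (sectioning from the free end, tension +): N_BC = 5.3 kN, N_AB = 37.1 kN.
A_AB = 858.5 mm².
δ_AB = 37100·813/(858.5·72200) = 0.4866 mm
δ_BC = 5300·228/(172·72200) = 0.09731 mm
δ = Σδ_i = 0.5839 mm.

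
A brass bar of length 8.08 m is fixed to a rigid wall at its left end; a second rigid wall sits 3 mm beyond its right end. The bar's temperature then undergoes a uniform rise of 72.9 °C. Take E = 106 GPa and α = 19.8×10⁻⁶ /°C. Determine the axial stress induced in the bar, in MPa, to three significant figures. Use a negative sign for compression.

Free thermal expansion αLΔT = 19.8e-6 · 8080 · 72.9 = 11.66 mm.
The walls engage after the gap closes; constrained expansion = 11.66 − 3 = 8.663 mm.
The walls impose strain ε = −(8.663)/8080 = -1.0721e-03; σ = Eε = 106000 · -1.0721e-03 = -113.6 MPa.

-114 MPa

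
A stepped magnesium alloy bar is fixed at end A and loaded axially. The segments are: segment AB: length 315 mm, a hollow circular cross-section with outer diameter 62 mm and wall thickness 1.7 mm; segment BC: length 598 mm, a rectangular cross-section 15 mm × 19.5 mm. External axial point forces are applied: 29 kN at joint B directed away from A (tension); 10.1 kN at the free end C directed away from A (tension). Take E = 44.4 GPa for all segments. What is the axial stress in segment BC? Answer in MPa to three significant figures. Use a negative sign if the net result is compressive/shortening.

34.5 MPa

Internal axial forces (sectioning from the free end, tension +): N_BC = 10.1 kN, N_AB = 39.1 kN.
A_BC = 292.5 mm².
σ_BC = N_BC/A_BC = 10100/292.5 = 34.53 MPa.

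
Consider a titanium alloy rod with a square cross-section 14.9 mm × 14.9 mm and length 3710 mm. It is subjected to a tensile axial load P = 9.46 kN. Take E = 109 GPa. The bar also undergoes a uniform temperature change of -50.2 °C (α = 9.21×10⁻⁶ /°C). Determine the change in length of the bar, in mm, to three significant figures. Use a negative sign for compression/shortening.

-0.265 mm

A = 222 mm².
δ_mech = NL/(AE) = 9460·3710/(222·109000) = 1.45 mm.
δ_thermal = αLΔT = 9.21e-6·3710·-50.2 = -1.715 mm.
δ = δ_mech + δ_thermal = -0.265 mm.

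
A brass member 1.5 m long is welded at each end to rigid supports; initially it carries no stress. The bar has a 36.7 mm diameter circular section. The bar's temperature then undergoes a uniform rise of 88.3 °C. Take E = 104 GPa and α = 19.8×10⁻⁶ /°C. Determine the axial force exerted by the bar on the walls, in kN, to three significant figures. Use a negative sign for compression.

Free thermal expansion αLΔT = 19.8e-6 · 1500 · 88.3 = 2.623 mm.
The walls impose strain ε = −(2.623)/1500 = -1.7483e-03; σ = Eε = 104000 · -1.7483e-03 = -181.8 MPa.
Wall reaction R = σ·A = -181.8·1058 = -192300 N = -192.3 kN.

-192 kN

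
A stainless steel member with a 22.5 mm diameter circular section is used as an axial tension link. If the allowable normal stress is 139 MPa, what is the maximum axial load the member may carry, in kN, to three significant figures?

A = 397.6 mm².
P_max = σ_allow · A = 139 · 397.6 = 55270 N = 55.27 kN.

55.3 kN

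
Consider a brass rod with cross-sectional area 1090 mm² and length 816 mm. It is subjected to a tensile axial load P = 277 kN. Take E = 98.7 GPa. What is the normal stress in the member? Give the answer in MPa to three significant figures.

σ = N/A = 277000/1090 = 254.1 MPa.

254 MPa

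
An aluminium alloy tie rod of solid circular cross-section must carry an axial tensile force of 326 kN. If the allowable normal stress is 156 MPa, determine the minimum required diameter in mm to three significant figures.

Required area A ≥ P/σ_allow = 326000/156 = 2090 mm².
For a solid circular section, d ≥ √(4A/π) = 51.58 mm.

51.6 mm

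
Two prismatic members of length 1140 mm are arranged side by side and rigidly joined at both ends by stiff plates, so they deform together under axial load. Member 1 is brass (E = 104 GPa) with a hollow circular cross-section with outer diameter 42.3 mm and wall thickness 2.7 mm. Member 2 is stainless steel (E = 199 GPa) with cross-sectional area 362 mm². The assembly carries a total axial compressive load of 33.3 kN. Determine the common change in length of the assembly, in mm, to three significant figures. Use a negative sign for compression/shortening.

-0.355 mm

A_1 = 335.9 mm².
Equal strain + equilibrium ⇒ each member carries load in proportion to AE: A₁E₁ = 34930000 N, A₂E₂ = 72040000 N, ΣAE = 107000000 N.
δ = PL/ΣAE = -33300·1140/107000000 = -0.3549 mm.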